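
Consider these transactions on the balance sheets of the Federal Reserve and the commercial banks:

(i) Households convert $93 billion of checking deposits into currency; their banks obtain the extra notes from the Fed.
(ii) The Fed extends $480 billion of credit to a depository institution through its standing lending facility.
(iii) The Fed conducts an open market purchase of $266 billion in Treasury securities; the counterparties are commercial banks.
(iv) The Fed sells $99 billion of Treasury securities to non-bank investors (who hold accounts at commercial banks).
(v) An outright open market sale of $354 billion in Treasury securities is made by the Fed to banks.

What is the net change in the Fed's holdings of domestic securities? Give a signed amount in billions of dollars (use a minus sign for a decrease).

Currency withdrawal $93 billion: the Fed's securities portfolio is untouched → 0.
Discount-window loan $480 billion: the Fed's securities portfolio is untouched → 0.
OMO purchase (from banks) $266 billion: securities added to the Fed's portfolio → +$266B.
Asset sale (to non-banks) $99 billion: securities removed from the Fed's portfolio → −$99B.
OMO sale (to banks) $354 billion: securities removed from the Fed's portfolio → −$354B.
Net: 0 + 0 + 266 − 99 − 354 = -$187 billion.

-$187 billion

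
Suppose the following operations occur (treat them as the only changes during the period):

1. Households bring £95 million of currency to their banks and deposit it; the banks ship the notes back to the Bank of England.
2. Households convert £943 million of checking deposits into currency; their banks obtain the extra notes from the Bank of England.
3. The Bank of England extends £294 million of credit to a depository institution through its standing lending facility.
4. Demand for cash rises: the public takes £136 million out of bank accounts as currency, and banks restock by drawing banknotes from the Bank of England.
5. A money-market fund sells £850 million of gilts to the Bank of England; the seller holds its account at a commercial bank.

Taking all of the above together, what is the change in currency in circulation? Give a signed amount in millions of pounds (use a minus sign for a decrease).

+£984 million

Currency deposit £95 million: notes return to the central bank → −£95M.
Currency withdrawal £943 million: notes leave the central bank → +£943M.
Discount-window loan £294 million: no currency enters or leaves circulation → 0.
Currency withdrawal £136 million: notes leave the central bank → +£136M.
Asset purchase (from non-banks) £850 million: no currency enters or leaves circulation → 0.
Net: −95 + 943 + 0 + 136 + 0 = +£984 million.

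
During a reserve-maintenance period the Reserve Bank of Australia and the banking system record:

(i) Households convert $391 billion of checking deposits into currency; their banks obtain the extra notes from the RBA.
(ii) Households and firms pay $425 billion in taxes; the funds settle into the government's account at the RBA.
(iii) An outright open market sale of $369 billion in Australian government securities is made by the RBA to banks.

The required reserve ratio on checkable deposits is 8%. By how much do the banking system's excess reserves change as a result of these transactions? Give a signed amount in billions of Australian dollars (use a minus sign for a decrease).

Currency withdrawal $391 billion: reserves −$391B, deposits −$391B.
Government account inflow $425 billion: reserves −$425B, deposits −$425B.
OMO sale (to banks) $369 billion: reserves −$369B, deposits 0.
Totals: Δreserves = −$1185B, Δdeposits = −$816B.
Δrequired reserves = 8% × −$816B = −$65.28B.
Δexcess reserves = Δreserves − Δrequired = −$1185B − (−$65.28B) = -$1119.72 billion.

-$1119.72 billion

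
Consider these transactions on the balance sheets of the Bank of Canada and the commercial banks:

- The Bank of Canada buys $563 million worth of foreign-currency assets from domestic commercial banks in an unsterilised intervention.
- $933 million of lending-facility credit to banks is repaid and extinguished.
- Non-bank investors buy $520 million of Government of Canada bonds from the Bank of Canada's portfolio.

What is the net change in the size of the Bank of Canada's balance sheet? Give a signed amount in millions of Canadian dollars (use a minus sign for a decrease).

FX purchase $563 million: a Bank of Canada asset is acquired → +$563M.
Discount-window repayment $933 million: a Bank of Canada asset is shed → −$933M.
Asset sale (to non-banks) $520 million: a Bank of Canada asset is shed → −$520M.
Net: 563 − 933 − 520 = -$890 million.

-$890 million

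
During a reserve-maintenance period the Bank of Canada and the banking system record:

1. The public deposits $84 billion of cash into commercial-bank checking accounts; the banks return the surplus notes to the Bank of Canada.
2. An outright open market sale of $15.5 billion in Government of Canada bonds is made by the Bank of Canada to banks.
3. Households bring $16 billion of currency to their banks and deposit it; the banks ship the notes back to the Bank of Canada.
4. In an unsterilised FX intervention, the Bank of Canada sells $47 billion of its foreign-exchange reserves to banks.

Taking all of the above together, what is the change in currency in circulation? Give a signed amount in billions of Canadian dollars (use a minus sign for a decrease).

Bank of Canada balance sheet:
  Assets:      Securities −$15.5B, Foreign assets −$47B
  Liabilities: Bank reserves +$37.5B, Currency in circulation −$100B
Commercial banking system:
  Assets:      Reserves at CB +$37.5B, Securities +$15.5B, Foreign assets +$47B
  Liabilities: Checkable deposits +$100B
So the change in currency in circulation is -$100 billion.

-$100 billion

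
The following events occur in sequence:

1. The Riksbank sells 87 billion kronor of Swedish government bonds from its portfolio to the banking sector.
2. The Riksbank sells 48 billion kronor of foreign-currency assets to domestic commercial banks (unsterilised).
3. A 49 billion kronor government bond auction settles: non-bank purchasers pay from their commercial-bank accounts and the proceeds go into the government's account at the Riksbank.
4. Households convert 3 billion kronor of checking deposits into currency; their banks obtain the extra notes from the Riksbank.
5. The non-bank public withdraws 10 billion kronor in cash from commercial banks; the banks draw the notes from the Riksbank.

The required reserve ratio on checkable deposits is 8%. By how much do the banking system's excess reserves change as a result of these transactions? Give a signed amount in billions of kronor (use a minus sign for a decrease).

-192.04 billion

OMO sale (to banks) 87 billion kronor: reserves −87B, deposits 0.
FX sale 48 billion kronor: reserves −48B, deposits 0.
Government account inflow 49 billion kronor: reserves −49B, deposits −49B.
Currency withdrawal 3 billion kronor: reserves −3B, deposits −3B.
Currency withdrawal 10 billion kronor: reserves −10B, deposits −10B.
Totals: Δreserves = −197B, Δdeposits = −62B.
Δrequired reserves = 8% × −62B = −4.96B.
Δexcess reserves = Δreserves − Δrequired = −197B − (−4.96B) = -192.04 billion.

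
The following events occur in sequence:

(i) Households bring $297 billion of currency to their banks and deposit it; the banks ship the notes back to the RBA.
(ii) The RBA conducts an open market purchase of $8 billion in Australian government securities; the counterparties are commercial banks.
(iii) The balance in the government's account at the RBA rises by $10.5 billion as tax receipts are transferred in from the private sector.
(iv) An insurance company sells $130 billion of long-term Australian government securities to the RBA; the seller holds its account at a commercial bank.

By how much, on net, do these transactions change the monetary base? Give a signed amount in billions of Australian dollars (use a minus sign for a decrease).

RBA balance sheet:
  Assets:      Securities +$138B
  Liabilities: Bank reserves +$424.5B, Currency in circulation −$297B, Government deposits +$10.5B
Monetary base = currency + reserves: −$297B + (+$424.5B) = +$127.5 billion.

+$127.5 billion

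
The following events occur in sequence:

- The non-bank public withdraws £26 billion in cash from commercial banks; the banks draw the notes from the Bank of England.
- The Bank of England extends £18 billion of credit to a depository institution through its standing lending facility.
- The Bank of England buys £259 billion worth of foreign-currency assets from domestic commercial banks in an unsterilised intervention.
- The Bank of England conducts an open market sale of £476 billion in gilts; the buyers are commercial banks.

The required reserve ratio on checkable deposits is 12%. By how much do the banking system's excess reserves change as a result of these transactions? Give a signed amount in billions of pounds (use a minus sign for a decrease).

-£221.88 billion

Currency withdrawal £26 billion: reserves −£26B, deposits −£26B.
Discount-window loan £18 billion: reserves +£18B, deposits 0.
FX purchase £259 billion: reserves +£259B, deposits 0.
OMO sale (to banks) £476 billion: reserves −£476B, deposits 0.
Totals: Δreserves = −£225B, Δdeposits = −£26B.
Δrequired reserves = 12% × −£26B = −£3.12B.
Δexcess reserves = Δreserves − Δrequired = −£225B − (−£3.12B) = -£221.88 billion.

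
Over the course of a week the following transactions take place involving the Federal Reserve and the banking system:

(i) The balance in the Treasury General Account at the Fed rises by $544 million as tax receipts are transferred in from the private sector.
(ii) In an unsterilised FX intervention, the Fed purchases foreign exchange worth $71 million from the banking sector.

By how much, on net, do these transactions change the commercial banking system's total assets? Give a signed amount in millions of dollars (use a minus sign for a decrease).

-$544 million

Government account inflow $544 million: bank balance sheets shrink → −$544M.
FX purchase $71 million: just an asset swap on bank balance sheets → 0.
Net: −544 + 0 = -$544 million.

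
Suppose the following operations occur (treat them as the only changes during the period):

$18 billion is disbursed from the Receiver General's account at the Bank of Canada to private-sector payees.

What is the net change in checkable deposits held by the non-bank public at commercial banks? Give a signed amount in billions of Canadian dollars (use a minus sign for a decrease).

Government spending $18 billion: non-bank counterparties' bank balances rise → +$18B.

+$18 billion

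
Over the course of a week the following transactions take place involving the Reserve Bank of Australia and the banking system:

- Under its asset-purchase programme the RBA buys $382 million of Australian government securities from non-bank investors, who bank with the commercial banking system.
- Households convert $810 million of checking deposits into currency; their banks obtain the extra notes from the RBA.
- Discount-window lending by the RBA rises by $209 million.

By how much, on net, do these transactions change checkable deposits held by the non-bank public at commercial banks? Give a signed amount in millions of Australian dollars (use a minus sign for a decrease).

-$428 million

RBA balance sheet:
  Assets:      Securities +$382M, Loans to banks +$209M
  Liabilities: Bank reserves −$219M, Currency in circulation +$810M
Commercial banking system:
  Assets:      Reserves at CB −$219M
  Liabilities: Checkable deposits −$428M, Borrowings from CB +$209M
So the change in checkable deposits held by the non-bank public at commercial banks is -$428 million.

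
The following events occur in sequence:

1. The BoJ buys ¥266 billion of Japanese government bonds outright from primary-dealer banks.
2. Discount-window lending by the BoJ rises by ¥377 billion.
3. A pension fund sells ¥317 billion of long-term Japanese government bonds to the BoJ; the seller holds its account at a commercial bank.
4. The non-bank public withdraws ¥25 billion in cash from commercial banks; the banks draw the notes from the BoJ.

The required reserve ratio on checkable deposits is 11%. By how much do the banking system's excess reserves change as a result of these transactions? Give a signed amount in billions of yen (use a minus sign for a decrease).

+¥902.88 billion

OMO purchase (from banks) ¥266 billion: reserves +¥266B, deposits 0.
Discount-window loan ¥377 billion: reserves +¥377B, deposits 0.
Asset purchase (from non-banks) ¥317 billion: reserves +¥317B, deposits +¥317B.
Currency withdrawal ¥25 billion: reserves −¥25B, deposits −¥25B.
Totals: Δreserves = +¥935B, Δdeposits = +¥292B.
Δrequired reserves = 11% × +¥292B = +¥32.12B.
Δexcess reserves = Δreserves − Δrequired = +¥935B − (+¥32.12B) = +¥902.88 billion.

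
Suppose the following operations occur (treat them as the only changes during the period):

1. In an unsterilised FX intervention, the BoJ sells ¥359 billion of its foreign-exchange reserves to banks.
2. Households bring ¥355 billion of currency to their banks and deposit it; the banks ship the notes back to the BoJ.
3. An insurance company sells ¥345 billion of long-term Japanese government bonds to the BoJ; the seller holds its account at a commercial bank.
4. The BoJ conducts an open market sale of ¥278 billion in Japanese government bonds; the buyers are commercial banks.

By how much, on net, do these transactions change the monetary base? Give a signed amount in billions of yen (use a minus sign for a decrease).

BoJ balance sheet:
  Assets:      Securities +¥67B, Foreign assets −¥359B
  Liabilities: Bank reserves +¥63B, Currency in circulation −¥355B
Commercial banking system:
  Assets:      Reserves at CB +¥63B, Securities +¥278B, Foreign assets +¥359B
  Liabilities: Checkable deposits +¥700B
Monetary base = currency + reserves: −¥355B + (+¥63B) = -¥292 billion.

-¥292 billion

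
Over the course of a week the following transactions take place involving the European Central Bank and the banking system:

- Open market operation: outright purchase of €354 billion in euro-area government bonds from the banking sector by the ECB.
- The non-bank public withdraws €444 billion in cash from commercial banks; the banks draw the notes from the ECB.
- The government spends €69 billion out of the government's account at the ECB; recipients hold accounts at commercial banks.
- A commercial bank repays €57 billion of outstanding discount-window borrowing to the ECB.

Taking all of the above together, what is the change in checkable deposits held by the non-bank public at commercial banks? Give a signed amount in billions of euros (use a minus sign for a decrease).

-€375 billion

ECB balance sheet:
  Assets:      Securities +€354B, Loans to banks −€57B
  Liabilities: Bank reserves −€78B, Currency in circulation +€444B, Government deposits −€69B
Commercial banking system:
  Assets:      Reserves at CB −€78B, Securities −€354B
  Liabilities: Checkable deposits −€375B, Borrowings from CB −€57B
So the change in checkable deposits held by the non-bank public at commercial banks is -€375 billion.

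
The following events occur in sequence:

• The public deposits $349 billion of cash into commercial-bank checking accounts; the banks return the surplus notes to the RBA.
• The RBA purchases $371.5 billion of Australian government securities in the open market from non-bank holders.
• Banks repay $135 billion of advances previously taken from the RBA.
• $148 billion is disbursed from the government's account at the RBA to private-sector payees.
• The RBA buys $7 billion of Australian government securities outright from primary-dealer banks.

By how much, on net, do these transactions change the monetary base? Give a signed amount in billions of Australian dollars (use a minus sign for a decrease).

RBA balance sheet:
  Assets:      Securities +$378.5B, Loans to banks −$135B
  Liabilities: Bank reserves +$740.5B, Currency in circulation −$349B, Government deposits −$148B
Commercial banking system:
  Assets:      Reserves at CB +$740.5B, Securities −$7B
  Liabilities: Checkable deposits +$868.5B, Borrowings from CB −$135B
Monetary base = currency + reserves: −$349B + (+$740.5B) = +$391.5 billion.

+$391.5 billion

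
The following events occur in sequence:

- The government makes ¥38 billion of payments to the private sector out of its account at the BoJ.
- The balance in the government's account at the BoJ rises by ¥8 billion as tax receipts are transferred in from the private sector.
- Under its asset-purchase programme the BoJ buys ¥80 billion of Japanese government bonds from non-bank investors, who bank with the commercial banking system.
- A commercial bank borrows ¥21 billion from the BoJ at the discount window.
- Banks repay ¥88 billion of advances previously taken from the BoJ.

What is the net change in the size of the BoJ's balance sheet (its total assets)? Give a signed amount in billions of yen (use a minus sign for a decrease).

BoJ balance sheet:
  Assets:      Securities +¥80B, Loans to banks −¥67B
  Liabilities: Bank reserves +¥43B, Government deposits −¥30B
Change in total BoJ assets = +¥13 billion.

+¥13 billion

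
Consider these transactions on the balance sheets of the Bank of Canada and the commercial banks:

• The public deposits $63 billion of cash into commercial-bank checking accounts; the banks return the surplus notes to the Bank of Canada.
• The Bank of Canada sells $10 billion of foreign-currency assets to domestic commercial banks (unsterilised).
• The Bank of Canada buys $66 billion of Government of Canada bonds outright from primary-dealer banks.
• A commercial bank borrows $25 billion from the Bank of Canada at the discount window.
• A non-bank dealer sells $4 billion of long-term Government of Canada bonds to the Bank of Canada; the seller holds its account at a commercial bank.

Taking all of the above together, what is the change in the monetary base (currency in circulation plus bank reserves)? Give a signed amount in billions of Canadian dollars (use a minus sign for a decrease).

Bank of Canada balance sheet:
  Assets:      Securities +$70B, Loans to banks +$25B, Foreign assets −$10B
  Liabilities: Bank reserves +$148B, Currency in circulation −$63B
Monetary base = currency + reserves: −$63B + (+$148B) = +$85 billion.

+$85 billion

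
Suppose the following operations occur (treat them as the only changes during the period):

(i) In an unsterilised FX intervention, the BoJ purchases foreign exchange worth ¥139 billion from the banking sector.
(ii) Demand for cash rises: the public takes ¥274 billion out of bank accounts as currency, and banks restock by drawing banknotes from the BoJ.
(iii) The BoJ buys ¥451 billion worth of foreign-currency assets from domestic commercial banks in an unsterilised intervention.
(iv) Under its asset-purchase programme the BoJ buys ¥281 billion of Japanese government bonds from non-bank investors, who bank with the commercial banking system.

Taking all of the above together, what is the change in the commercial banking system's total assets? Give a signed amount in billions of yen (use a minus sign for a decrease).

+¥7 billion

FX purchase ¥139 billion: just an asset swap on bank balance sheets → 0.
Currency withdrawal ¥274 billion: bank balance sheets shrink → −¥274B.
FX purchase ¥451 billion: just an asset swap on bank balance sheets → 0.
Asset purchase (from non-banks) ¥281 billion: bank balance sheets expand → +¥281B.
Net: 0 − 274 + 0 + 281 = +¥7 billion.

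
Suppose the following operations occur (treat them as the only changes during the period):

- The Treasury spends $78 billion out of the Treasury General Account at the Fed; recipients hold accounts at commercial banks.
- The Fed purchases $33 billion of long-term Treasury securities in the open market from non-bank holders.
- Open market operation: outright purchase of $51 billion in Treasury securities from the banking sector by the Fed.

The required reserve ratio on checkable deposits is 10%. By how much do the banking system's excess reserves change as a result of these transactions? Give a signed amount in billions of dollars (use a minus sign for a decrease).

Government spending $78 billion: reserves +$78B, deposits +$78B.
Asset purchase (from non-banks) $33 billion: reserves +$33B, deposits +$33B.
OMO purchase (from banks) $51 billion: reserves +$51B, deposits 0.
Totals: Δreserves = +$162B, Δdeposits = +$111B.
Δrequired reserves = 10% × +$111B = +$11.1B.
Δexcess reserves = Δreserves − Δrequired = +$162B − (+$11.1B) = +$150.9 billion.

+$150.9 billion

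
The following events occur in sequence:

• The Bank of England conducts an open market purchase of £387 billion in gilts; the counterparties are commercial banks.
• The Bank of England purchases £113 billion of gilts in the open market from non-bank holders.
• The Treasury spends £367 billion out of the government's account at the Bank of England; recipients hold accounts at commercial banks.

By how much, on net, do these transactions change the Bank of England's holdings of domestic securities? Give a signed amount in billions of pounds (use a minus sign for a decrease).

+£500 billion

Bank of England balance sheet:
  Assets:      Securities +£500B
  Liabilities: Bank reserves +£867B, Government deposits −£367B
Commercial banking system:
  Assets:      Reserves at CB +£867B, Securities −£387B
  Liabilities: Checkable deposits +£480B
So the change in the Bank of England's holdings of domestic securities is +£500 billion.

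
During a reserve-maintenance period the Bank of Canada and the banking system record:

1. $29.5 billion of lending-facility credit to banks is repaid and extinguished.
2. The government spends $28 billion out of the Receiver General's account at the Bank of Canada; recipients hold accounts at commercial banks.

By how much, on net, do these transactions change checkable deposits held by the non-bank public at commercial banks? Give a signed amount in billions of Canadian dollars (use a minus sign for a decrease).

Discount-window repayment $29.5 billion: the counterparty is a bank, so public deposits are unchanged → 0.
Government spending $28 billion: non-bank counterparties' bank balances rise → +$28B.
Net: 0 + 28 = +$28 billion.

+$28 billion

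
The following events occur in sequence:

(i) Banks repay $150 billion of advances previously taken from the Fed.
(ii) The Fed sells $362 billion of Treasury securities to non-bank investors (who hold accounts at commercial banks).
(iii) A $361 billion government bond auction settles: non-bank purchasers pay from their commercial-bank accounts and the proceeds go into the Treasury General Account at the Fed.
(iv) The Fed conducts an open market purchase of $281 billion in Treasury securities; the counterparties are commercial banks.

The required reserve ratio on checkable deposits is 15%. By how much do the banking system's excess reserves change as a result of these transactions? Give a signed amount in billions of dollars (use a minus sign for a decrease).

-$483.55 billion

Discount-window repayment $150 billion: reserves −$150B, deposits 0.
Asset sale (to non-banks) $362 billion: reserves −$362B, deposits −$362B.
Government account inflow $361 billion: reserves −$361B, deposits −$361B.
OMO purchase (from banks) $281 billion: reserves +$281B, deposits 0.
Totals: Δreserves = −$592B, Δdeposits = −$723B.
Δrequired reserves = 15% × −$723B = −$108.45B.
Δexcess reserves = Δreserves − Δrequired = −$592B − (−$108.45B) = -$483.55 billion.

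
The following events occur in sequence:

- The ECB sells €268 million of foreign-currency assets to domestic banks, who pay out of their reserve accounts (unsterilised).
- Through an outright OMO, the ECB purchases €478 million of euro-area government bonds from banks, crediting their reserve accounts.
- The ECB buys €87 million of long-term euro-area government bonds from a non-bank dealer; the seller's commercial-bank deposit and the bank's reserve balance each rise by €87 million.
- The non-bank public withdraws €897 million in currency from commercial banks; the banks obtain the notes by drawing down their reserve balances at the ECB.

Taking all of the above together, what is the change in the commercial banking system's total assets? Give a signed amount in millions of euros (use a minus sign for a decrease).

-€810 million

FX sale €268 million: just an asset swap on bank balance sheets → 0.
OMO purchase (from banks) €478 million: just an asset swap on bank balance sheets → 0.
Asset purchase (from non-banks) €87 million: bank balance sheets expand → +€87M.
Currency withdrawal €897 million: bank balance sheets shrink → −€897M.
Net: 0 + 0 + 87 − 897 = -€810 million.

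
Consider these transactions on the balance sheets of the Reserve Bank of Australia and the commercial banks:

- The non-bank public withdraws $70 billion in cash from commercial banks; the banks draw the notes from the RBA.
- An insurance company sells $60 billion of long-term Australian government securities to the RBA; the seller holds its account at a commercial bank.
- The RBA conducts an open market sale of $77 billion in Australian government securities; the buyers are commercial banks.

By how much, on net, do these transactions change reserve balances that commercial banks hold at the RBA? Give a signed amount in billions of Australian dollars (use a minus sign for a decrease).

-$87 billion

Currency withdrawal $70 billion: banks swap reserves for currency → −$70B.
Asset purchase (from non-banks) $60 billion: the RBA pays by crediting reserve accounts → +$60B.
OMO sale (to banks) $77 billion: the buying banks pay out of their reserve balances → −$77B.
Net: −70 + 60 − 77 = -$87 billion.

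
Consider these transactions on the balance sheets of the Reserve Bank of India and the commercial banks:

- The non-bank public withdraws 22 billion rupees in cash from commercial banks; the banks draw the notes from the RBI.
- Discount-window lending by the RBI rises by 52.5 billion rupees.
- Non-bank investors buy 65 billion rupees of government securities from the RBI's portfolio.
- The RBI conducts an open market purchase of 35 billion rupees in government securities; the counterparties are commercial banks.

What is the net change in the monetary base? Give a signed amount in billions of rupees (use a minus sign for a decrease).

Currency withdrawal 22 billion rupees: just a shift between currency and reserves — both are base money → 0.
Discount-window loan 52.5 billion rupees: RBI balance sheet expands → +52.5B.
Asset sale (to non-banks) 65 billion rupees: RBI balance sheet contracts → −65B.
OMO purchase (from banks) 35 billion rupees: RBI balance sheet expands → +35B.
Net: 0 + 52.5 − 65 + 35 = +22.5 billion.

+22.5 billion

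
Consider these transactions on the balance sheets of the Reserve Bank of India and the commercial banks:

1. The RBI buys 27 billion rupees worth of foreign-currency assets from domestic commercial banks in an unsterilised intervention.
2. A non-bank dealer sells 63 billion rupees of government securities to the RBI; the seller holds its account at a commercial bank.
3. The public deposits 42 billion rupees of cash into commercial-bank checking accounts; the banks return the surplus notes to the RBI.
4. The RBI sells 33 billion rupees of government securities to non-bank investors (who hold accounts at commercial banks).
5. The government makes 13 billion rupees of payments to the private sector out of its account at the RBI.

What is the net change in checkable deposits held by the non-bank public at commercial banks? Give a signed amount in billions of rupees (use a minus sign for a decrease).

RBI balance sheet:
  Assets:      Securities +30B, Foreign assets +27B
  Liabilities: Bank reserves +112B, Currency in circulation −42B, Government deposits −13B
Commercial banking system:
  Assets:      Reserves at CB +112B, Foreign assets −27B
  Liabilities: Checkable deposits +85B
So the change in checkable deposits held by the non-bank public at commercial banks is +85 billion.

+85 billion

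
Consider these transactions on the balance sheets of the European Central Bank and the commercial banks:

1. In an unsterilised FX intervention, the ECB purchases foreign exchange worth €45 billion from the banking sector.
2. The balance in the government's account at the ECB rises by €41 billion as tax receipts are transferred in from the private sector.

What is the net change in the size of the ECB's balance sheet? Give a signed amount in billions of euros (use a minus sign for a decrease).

ECB balance sheet:
  Assets:      Foreign assets +€45B
  Liabilities: Bank reserves +€4B, Government deposits +€41B
Change in total ECB assets = +€45 billion.

+€45 billion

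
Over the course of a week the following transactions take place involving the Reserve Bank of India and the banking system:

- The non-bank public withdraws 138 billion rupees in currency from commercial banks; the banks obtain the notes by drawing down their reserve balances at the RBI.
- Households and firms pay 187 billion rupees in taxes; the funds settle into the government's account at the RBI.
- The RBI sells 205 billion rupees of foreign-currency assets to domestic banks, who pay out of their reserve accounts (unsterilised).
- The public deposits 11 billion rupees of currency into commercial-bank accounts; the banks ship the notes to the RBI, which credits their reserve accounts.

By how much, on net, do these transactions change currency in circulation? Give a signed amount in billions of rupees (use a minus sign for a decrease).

RBI balance sheet:
  Assets:      Foreign assets −205B
  Liabilities: Bank reserves −519B, Currency in circulation +127B, Government deposits +187B
Commercial banking system:
  Assets:      Reserves at CB −519B, Foreign assets +205B
  Liabilities: Checkable deposits −314B
So the change in currency in circulation is +127 billion.

+127 billion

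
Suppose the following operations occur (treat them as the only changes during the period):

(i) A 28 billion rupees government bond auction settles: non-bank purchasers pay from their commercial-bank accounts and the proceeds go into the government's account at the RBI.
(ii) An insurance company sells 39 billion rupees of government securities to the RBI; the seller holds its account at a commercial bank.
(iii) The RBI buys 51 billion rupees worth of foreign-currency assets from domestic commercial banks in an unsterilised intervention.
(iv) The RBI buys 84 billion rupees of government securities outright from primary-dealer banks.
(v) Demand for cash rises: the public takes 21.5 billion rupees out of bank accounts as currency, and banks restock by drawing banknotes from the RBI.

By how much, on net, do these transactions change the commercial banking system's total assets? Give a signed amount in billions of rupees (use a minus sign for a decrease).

-10.5 billion

RBI balance sheet:
  Assets:      Securities +123B, Foreign assets +51B
  Liabilities: Bank reserves +124.5B, Currency in circulation +21.5B, Government deposits +28B
Commercial banking system:
  Assets:      Reserves at CB +124.5B, Securities −84B, Foreign assets −51B
  Liabilities: Checkable deposits −10.5B
Change in total bank assets = -10.5 billion.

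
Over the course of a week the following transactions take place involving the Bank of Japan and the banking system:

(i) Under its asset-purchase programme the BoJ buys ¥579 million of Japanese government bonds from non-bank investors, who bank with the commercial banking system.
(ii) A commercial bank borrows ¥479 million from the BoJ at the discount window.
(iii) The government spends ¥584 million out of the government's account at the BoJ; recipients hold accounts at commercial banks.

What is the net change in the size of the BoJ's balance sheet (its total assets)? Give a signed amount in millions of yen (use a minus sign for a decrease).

BoJ balance sheet:
  Assets:      Securities +¥579M, Loans to banks +¥479M
  Liabilities: Bank reserves +¥1642M, Government deposits −¥584M
Commercial banking system:
  Assets:      Reserves at CB +¥1642M
  Liabilities: Checkable deposits +¥1163M, Borrowings from CB +¥479M
Change in total BoJ assets = +¥1058 million.

+¥1058 million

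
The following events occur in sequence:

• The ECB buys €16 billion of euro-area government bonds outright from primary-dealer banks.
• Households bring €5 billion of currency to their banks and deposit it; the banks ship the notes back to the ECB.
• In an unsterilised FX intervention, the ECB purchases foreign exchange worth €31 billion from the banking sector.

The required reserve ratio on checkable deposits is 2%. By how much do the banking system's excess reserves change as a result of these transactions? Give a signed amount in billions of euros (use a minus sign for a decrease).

+€51.9 billion

OMO purchase (from banks) €16 billion: reserves +€16B, deposits 0.
Currency deposit €5 billion: reserves +€5B, deposits +€5B.
FX purchase €31 billion: reserves +€31B, deposits 0.
Totals: Δreserves = +€52B, Δdeposits = +€5B.
Δrequired reserves = 2% × +€5B = +€0.1B.
Δexcess reserves = Δreserves − Δrequired = +€52B − (+€0.1B) = +€51.9 billion.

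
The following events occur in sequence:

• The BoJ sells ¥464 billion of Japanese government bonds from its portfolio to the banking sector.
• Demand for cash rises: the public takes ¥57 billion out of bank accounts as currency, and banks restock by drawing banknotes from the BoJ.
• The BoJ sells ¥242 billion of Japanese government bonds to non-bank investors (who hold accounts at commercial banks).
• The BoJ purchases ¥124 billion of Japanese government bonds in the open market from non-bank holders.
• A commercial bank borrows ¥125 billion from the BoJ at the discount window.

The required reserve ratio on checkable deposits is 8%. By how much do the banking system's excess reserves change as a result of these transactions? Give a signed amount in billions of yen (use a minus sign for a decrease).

-¥500 billion

OMO sale (to banks) ¥464 billion: reserves −¥464B, deposits 0.
Currency withdrawal ¥57 billion: reserves −¥57B, deposits −¥57B.
Asset sale (to non-banks) ¥242 billion: reserves −¥242B, deposits −¥242B.
Asset purchase (from non-banks) ¥124 billion: reserves +¥124B, deposits +¥124B.
Discount-window loan ¥125 billion: reserves +¥125B, deposits 0.
Totals: Δreserves = −¥514B, Δdeposits = −¥175B.
Δrequired reserves = 8% × −¥175B = −¥14B.
Δexcess reserves = Δreserves − Δrequired = −¥514B − (−¥14B) = -¥500 billion.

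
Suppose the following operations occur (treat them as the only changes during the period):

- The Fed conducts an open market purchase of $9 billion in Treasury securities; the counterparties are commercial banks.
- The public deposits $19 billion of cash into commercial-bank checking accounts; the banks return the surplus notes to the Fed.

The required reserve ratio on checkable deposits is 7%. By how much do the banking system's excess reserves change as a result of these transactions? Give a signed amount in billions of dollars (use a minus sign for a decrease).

OMO purchase (from banks) $9 billion: reserves +$9B, deposits 0.
Currency deposit $19 billion: reserves +$19B, deposits +$19B.
Totals: Δreserves = +$28B, Δdeposits = +$19B.
Δrequired reserves = 7% × +$19B = +$1.33B.
Δexcess reserves = Δreserves − Δrequired = +$28B − (+$1.33B) = +$26.67 billion.

+$26.67 billion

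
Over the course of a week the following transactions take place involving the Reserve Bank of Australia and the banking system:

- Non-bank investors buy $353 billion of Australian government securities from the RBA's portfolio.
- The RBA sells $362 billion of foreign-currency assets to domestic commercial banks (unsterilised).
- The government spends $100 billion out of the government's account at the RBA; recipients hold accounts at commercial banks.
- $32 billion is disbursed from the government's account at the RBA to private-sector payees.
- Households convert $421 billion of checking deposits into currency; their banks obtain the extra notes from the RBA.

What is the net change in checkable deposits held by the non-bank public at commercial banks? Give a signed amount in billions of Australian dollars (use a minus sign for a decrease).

RBA balance sheet:
  Assets:      Securities −$353B, Foreign assets −$362B
  Liabilities: Bank reserves −$1004B, Currency in circulation +$421B, Government deposits −$132B
Commercial banking system:
  Assets:      Reserves at CB −$1004B, Foreign assets +$362B
  Liabilities: Checkable deposits −$642B
So the change in checkable deposits held by the non-bank public at commercial banks is -$642 billion.

-$642 billion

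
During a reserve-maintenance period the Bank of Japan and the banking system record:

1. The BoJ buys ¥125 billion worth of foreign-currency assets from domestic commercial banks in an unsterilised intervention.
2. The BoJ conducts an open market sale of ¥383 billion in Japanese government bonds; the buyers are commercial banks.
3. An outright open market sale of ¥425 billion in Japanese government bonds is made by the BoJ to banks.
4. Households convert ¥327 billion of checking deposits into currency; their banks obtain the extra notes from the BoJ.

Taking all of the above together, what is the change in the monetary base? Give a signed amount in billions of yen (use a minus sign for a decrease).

BoJ balance sheet:
  Assets:      Securities −¥808B, Foreign assets +¥125B
  Liabilities: Bank reserves −¥1010B, Currency in circulation +¥327B
Monetary base = currency + reserves: +¥327B + (−¥1010B) = -¥683 billion.

-¥683 billion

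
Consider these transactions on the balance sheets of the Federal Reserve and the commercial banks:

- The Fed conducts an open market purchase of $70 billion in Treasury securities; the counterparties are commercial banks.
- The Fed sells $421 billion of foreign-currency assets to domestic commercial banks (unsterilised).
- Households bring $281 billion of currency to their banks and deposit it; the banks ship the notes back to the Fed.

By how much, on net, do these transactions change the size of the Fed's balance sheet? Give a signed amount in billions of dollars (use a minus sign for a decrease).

-$351 billion

OMO purchase (from banks) $70 billion: a Fed asset is acquired → +$70B.
FX sale $421 billion: a Fed asset is shed → −$421B.
Currency deposit $281 billion: only the composition of liabilities changes → 0.
Net: 70 − 421 + 0 = -$351 billion.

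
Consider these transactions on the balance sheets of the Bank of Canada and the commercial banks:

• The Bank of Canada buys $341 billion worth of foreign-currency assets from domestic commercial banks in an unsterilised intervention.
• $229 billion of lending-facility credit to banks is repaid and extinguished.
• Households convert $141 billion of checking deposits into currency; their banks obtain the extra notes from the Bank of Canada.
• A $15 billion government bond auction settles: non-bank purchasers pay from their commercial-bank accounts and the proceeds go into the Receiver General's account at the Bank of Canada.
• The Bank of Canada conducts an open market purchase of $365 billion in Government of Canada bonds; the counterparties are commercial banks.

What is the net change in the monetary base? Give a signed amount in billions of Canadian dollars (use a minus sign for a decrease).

+$462 billion

Bank of Canada balance sheet:
  Assets:      Securities +$365B, Loans to banks −$229B, Foreign assets +$341B
  Liabilities: Bank reserves +$321B, Currency in circulation +$141B, Government deposits +$15B
Monetary base = currency + reserves: +$141B + (+$321B) = +$462 billion.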